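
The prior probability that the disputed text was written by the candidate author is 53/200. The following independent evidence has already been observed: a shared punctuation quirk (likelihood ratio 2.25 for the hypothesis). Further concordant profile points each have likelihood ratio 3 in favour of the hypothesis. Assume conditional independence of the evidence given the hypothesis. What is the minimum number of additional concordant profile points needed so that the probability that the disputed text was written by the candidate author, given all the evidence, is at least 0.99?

Prior odds = 0.265/0.735 = 53/147.
Bayes factor of the evidence already in hand = 2.25.
Odds after that evidence = (53/147) × 2.25 = 159/196.
Target odds = 0.99/0.01 = 99.
Need 3ⁿ ≥ 99 ÷ (159/196) = 6468/53.
3⁴ = 81 falls short of 6468/53 but 3⁵ = 243 reaches it, so n = 5.

5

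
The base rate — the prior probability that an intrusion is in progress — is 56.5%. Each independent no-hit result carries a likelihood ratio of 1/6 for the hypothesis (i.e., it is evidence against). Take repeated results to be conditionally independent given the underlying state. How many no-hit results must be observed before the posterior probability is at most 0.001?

5

Prior odds = 0.565/0.435 = 113/87.
Likelihood ratio per no-hit result = 1/6.
Target odds: 0.001 ÷ 0.999 = 1/999.
Need (113/87) × (1/6)ⁿ ≤ 1/999, i.e. (1/6)ⁿ ≤ 29/37629.
(1/6)⁴ = 1/1296 is still above 29/37629 but (1/6)⁵ = 1/7776 is at or below it, so n = 5.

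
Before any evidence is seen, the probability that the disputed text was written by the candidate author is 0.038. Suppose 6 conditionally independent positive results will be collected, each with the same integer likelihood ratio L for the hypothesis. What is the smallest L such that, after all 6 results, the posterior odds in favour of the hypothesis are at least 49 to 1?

4

Prior odds = 0.038/0.962 = 19/481.
Target odds = 49.
Need L⁶ ≥ 49 ÷ (19/481) = 23569/19.
3⁶ = 729 < 23569/19 ≤ 4096 = 4⁶, so L = 4.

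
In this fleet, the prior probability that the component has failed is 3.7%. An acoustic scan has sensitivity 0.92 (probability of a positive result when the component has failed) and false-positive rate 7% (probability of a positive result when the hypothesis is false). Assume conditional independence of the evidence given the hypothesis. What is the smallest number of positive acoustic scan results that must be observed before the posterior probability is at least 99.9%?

4

Prior odds = 0.037/0.963 = 37/963.
Likelihood ratio of a positive result = 0.92/0.07 = 92/7.
Target posterior odds = 0.999/0.001 = 999.
Require (92/7)ⁿ ≥ 999 ÷ (37/963) = 26001.
(92/7)³ = 778688/343 falls short of 26001 but (92/7)⁴ = 71639296/2401 reaches it, so n = 4.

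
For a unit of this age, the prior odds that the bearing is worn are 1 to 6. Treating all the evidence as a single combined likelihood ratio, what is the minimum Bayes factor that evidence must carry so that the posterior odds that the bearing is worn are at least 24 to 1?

Prior odds = 1/6.
Target odds = 24.
Required Bayes factor = 24 ÷ (1/6) = 144.

144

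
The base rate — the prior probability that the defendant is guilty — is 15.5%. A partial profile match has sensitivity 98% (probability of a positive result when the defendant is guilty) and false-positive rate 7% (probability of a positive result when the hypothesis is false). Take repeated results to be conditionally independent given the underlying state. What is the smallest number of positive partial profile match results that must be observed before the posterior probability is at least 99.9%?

4

Prior odds: 0.155 ÷ 0.845 = 31/169.
Likelihood ratio of a positive result = 0.98/0.07 = 14.
Target posterior odds = 0.999/0.001 = 999.
Require 14ⁿ ≥ 999 ÷ (31/169) = 168831/31.
14³ = 2744 falls short of 168831/31 but 14⁴ = 38416 reaches it, so n = 4.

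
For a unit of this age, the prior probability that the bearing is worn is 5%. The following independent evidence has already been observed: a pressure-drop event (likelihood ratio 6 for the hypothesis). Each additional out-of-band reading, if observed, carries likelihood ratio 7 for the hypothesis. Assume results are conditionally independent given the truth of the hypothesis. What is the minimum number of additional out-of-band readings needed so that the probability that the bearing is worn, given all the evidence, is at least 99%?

3

Prior odds = 0.05/0.95 = 1/19.
Bayes factor of the evidence already in hand = 6.
Odds after that evidence = (1/19) × 6 = 6/19.
Target odds = 0.99/0.01 = 99.
Need 7ⁿ ≥ 99 ÷ (6/19) = 313.5.
7² = 49 falls short of 313.5 but 7³ = 343 reaches it, so n = 3.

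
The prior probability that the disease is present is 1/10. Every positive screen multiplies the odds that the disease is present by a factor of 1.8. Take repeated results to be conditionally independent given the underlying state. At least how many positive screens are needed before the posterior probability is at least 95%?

9

Prior odds = 0.1/0.9 = 1/9.
Likelihood ratio per positive screen = 1.8.
Target posterior odds = 0.95/0.05 = 19.
Need (1/9) × 1.8ⁿ ≥ 19, i.e. 1.8ⁿ ≥ 171.
1.8⁸ = 43046721/390625 falls short of 171 but 1.8⁹ = 387420489/1953125 reaches it, so n = 9.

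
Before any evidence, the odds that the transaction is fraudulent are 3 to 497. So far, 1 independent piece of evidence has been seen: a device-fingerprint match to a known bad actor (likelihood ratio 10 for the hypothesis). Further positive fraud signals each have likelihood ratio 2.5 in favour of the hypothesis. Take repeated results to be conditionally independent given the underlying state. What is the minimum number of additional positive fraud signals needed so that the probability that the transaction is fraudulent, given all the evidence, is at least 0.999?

Prior odds = 3/497.
Bayes factor of the evidence already in hand = 10.
Odds after that evidence = (3/497) × 10 = 30/497.
Target odds = 0.999/0.001 = 999.
Need 2.5ⁿ ≥ 999 ÷ (30/497) = 16550.1.
2.5¹⁰ = 9765625/1024 falls short of 16550.1 but 2.5¹¹ = 48828125/2048 reaches it, so n = 11.

11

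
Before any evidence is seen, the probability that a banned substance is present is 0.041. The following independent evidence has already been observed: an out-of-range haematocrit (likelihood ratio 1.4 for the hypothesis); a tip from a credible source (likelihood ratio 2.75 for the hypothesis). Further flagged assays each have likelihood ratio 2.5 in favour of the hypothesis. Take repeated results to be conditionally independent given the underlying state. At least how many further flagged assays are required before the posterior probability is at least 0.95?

6

Prior odds = 0.041/0.959 = 41/959.
Combined Bayes factor of the evidence already in hand = 1.4 × 2.75 = 3.85.
Odds after that evidence = (41/959) × 3.85 = 451/2740.
Target odds = 0.95/0.05 = 19.
Need 2.5ⁿ ≥ 19 ÷ (451/2740) = 52060/451.
2.5⁵ = 97.65625 falls short of 52060/451 but 2.5⁶ = 244.140625 reaches it, so n = 6.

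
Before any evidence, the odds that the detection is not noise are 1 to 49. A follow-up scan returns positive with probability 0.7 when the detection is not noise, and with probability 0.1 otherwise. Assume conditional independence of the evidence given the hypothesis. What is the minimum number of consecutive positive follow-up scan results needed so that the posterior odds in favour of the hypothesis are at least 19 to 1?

Prior odds = 1/49.
Likelihood ratio of a positive result = 0.7/0.1 = 7.
Target odds = 19.
Require 7ⁿ ≥ 19 ÷ (1/49) = 931.
7³ = 343 falls short of 931 but 7⁴ = 2401 reaches it, so n = 4.

4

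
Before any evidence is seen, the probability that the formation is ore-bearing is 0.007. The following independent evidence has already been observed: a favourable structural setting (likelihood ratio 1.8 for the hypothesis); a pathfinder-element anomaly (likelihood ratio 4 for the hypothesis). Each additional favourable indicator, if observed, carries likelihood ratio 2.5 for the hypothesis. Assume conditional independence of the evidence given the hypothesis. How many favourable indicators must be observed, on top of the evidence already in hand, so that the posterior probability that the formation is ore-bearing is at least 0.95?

7

Prior odds = 0.007/0.993 = 7/993.
Combined Bayes factor of the evidence already in hand = 1.8 × 4 = 7.2.
Odds after that evidence = (7/993) × 7.2 = 84/1655.
Target odds = 0.95/0.05 = 19.
Need 2.5ⁿ ≥ 19 ÷ (84/1655) = 31445/84.
2.5⁶ = 244.140625 falls short of 31445/84 but 2.5⁷ = 610.3515625 reaches it, so n = 7.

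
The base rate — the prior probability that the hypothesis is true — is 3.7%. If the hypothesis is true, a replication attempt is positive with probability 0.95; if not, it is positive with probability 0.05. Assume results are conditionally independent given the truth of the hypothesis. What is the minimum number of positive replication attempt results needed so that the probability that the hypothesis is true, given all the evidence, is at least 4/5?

Prior odds: 0.037 ÷ 0.963 = 37/963.
Likelihood ratio of a positive = 0.95/0.05 = 19.
Target posterior odds = 0.8/0.2 = 4.
Require 19ⁿ ≥ 4 ÷ (37/963) = 3852/37.
19¹ = 19 falls short of 3852/37 but 19² = 361 reaches it, so n = 2.

2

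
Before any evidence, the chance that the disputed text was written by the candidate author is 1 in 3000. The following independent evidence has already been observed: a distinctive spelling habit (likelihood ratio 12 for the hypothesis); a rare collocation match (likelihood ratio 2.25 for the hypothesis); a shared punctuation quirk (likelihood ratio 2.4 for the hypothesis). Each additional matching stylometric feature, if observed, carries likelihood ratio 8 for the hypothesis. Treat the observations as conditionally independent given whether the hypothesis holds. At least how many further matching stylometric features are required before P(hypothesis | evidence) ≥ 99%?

5

Prior odds = (1/3000)/(2999/3000) = 1/2999.
Combined Bayes factor of the evidence already in hand = 12 × 2.25 × 2.4 = 64.8.
Odds after that evidence = (1/2999) × 64.8 = 324/14995.
Target odds = 0.99/0.01 = 99.
Need 8ⁿ ≥ 99 ÷ (324/14995) = 164945/36.
8⁴ = 4096 falls short of 164945/36 but 8⁵ = 32768 reaches it, so n = 5.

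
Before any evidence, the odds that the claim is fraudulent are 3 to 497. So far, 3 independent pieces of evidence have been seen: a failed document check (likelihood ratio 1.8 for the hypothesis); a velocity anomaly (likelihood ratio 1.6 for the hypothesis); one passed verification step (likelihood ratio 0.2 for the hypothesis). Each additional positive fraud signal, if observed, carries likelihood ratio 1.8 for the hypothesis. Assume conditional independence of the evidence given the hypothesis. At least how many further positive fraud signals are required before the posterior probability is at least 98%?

17

Prior odds = 3/497.
Combined Bayes factor of the evidence already in hand = 1.8 × 1.6 × 0.2 = 0.576.
Odds after that evidence = (3/497) × 0.576 = 216/62125.
Target odds = 0.98/0.02 = 49.
Need 1.8ⁿ ≥ 49 ÷ (216/62125) = 3044125/216.
1.8¹⁶ ≈12144 falls short of 3044125/216 but 1.8¹⁷ ≈21859.1 reaches it, so n = 17.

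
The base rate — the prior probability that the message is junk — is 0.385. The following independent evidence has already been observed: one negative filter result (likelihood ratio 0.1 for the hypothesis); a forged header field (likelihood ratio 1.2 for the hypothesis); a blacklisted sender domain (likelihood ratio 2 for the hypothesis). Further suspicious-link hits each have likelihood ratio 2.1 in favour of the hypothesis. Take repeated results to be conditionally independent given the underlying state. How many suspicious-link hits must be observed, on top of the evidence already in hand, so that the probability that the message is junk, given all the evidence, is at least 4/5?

Prior odds = 0.385/0.615 = 77/123.
Combined Bayes factor of the evidence already in hand = 0.1 × 1.2 × 2 = 0.24.
Odds after that evidence = (77/123) × 0.24 = 154/1025.
Target odds = 0.8/0.2 = 4.
Need 2.1ⁿ ≥ 4 ÷ (154/1025) = 2050/77.
2.1⁴ = 19.4481 falls short of 2050/77 but 2.1⁵ = 4084101/100000 reaches it, so n = 5.

5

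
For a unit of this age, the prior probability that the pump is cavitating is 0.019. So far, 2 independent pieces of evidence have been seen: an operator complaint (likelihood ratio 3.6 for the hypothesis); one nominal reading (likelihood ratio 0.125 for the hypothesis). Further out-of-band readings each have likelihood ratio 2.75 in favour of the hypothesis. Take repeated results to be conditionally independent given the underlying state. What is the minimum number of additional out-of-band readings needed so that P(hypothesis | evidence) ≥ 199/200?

10

Prior odds = 0.019/0.981 = 19/981.
Combined Bayes factor of the evidence already in hand = 3.6 × 0.125 = 0.45.
Odds after that evidence = (19/981) × 0.45 = 19/2180.
Target odds = 0.995/0.005 = 199.
Need 2.75ⁿ ≥ 199 ÷ (19/2180) = 433820/19.
2.75⁹ ≈8994.86 falls short of 433820/19 but 2.75¹⁰ ≈24735.9 reaches it, so n = 10.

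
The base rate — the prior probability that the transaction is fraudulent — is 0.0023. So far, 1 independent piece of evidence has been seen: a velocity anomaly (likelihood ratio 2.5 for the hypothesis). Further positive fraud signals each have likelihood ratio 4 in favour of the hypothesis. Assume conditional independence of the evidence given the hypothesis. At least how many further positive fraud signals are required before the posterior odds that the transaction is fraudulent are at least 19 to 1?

Prior odds = 0.0023/0.9977 = 23/9977.
Bayes factor of the evidence already in hand = 2.5.
Odds after that evidence = (23/9977) × 2.5 = 115/19954.
Target odds = 19.
Need 4ⁿ ≥ 19 ÷ (115/19954) = 379126/115.
4⁵ = 1024 falls short of 379126/115 but 4⁶ = 4096 reaches it, so n = 6.

6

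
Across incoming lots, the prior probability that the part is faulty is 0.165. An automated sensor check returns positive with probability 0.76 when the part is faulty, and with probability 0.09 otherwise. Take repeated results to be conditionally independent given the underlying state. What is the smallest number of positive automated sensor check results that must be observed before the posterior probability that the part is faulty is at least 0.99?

3

Prior odds: 0.165 ÷ 0.835 = 33/167.
Likelihood ratio of a positive result = 0.76/0.09 = 76/9.
Target odds: 0.99 ÷ 0.01 = 99.
Need (33/167) × (76/9)ⁿ ≥ 99, i.e. (76/9)ⁿ ≥ 501.
(76/9)² = 5776/81 falls short of 501 but (76/9)³ = 438976/729 reaches it, so n = 3.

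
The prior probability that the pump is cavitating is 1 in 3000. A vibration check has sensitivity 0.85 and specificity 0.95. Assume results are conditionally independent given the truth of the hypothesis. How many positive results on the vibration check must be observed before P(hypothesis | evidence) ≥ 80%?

4

Prior odds = (1/3000)/(2999/3000) = 1/2999.
False-positive rate = 1 − 0.95 = 0.05; likelihood ratio of a positive = 0.85/0.05 = 17.
Target odds: 0.8 ÷ 0.2 = 4.
Need (1/2999) × 17ⁿ ≥ 4, i.e. 17ⁿ ≥ 11996.
17³ = 4913 falls short of 11996 but 17⁴ = 83521 reaches it, so n = 4.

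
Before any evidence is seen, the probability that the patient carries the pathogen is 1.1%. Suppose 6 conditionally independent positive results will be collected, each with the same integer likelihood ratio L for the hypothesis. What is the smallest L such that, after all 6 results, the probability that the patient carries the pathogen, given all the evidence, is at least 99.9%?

Prior odds = 0.011/0.989 = 11/989.
Target odds = 0.999/0.001 = 999.
Need L⁶ ≥ 999 ÷ (11/989) = 988011/11.
6⁶ = 46656 < 988011/11 ≤ 117649 = 7⁶, so L = 7.

7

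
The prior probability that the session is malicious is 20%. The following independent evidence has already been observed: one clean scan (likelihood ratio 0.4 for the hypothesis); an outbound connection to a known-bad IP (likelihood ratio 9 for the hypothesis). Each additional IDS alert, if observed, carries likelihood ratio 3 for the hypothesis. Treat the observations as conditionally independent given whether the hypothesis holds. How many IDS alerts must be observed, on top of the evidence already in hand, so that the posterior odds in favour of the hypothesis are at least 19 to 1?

3

Prior odds = 0.2/0.8 = 0.25.
Combined Bayes factor of the evidence already in hand = 0.4 × 9 = 3.6.
Odds after that evidence = 0.25 × 3.6 = 0.9.
Target odds = 19.
Need 3ⁿ ≥ 19 ÷ 0.9 = 190/9.
3² = 9 falls short of 190/9 but 3³ = 27 reaches it, so n = 3.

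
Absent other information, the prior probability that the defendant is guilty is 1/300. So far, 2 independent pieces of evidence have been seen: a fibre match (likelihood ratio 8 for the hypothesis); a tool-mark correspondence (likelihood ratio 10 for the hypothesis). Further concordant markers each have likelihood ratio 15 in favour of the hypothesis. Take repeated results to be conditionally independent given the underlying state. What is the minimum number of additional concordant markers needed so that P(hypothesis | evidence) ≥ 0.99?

Prior odds = (1/300)/(299/300) = 1/299.
Combined Bayes factor of the evidence already in hand = 8 × 10 = 80.
Odds after that evidence = (1/299) × 80 = 80/299.
Target odds = 0.99/0.01 = 99.
Need 15ⁿ ≥ 99 ÷ (80/299) = 370.0125.
15² = 225 falls short of 370.0125 but 15³ = 3375 reaches it, so n = 3.

3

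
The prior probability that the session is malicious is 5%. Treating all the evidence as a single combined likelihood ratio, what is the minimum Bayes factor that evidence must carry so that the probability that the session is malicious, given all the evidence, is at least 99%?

1881

Prior odds = 0.05/0.95 = 1/19.
Target odds = 0.99/0.01 = 99.
Required Bayes factor = 99 ÷ (1/19) = 1881.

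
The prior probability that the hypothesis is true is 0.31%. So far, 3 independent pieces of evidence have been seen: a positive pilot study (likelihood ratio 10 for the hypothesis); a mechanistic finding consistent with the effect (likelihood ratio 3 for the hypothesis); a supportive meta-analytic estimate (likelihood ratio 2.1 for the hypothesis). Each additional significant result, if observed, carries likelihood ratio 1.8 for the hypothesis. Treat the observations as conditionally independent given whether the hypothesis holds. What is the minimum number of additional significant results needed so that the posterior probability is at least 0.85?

6

Prior odds = 0.0031/0.9969 = 31/9969.
Combined Bayes factor of the evidence already in hand = 10 × 3 × 2.1 = 63.
Odds after that evidence = (31/9969) × 63 = 651/3323.
Target odds = 0.85/0.15 = 17/3.
Need 1.8ⁿ ≥ 17/3 ÷ (651/3323) = 56491/1953.
1.8⁵ = 18.89568 falls short of 56491/1953 but 1.8⁶ = 531441/15625 reaches it, so n = 6.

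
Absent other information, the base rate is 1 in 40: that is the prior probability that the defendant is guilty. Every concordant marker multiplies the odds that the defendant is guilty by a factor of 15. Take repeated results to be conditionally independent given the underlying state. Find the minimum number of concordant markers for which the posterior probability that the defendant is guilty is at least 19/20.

3

Prior odds: 0.025 ÷ 0.975 = 1/39.
Likelihood ratio per concordant marker = 15.
Target odds: 0.95 ÷ 0.05 = 19.
Require 15ⁿ ≥ 19 ÷ (1/39) = 741.
15² = 225 falls short of 741 but 15³ = 3375 reaches it, so n = 3.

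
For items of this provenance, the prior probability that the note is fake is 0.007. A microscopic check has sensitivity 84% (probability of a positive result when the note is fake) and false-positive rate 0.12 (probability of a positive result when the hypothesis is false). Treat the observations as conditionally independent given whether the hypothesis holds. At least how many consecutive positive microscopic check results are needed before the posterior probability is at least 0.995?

Prior odds = 0.007/0.993 = 7/993.
Likelihood ratio of a positive result = 0.84/0.12 = 7.
Target posterior odds = 0.995/0.005 = 199.
Require 7ⁿ ≥ 199 ÷ (7/993) = 197607/7.
7⁵ = 16807 falls short of 197607/7 but 7⁶ = 117649 reaches it, so n = 6.

6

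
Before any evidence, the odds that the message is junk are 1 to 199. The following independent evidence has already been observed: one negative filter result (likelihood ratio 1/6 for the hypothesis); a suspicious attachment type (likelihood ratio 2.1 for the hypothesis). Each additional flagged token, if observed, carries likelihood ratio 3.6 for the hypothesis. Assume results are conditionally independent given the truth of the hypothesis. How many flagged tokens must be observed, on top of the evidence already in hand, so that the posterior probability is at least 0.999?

11

Prior odds = 1/199.
Combined Bayes factor of the evidence already in hand = (1/6) × 2.1 = 0.35.
Odds after that evidence = (1/199) × 0.35 = 7/3980.
Target odds = 0.999/0.001 = 999.
Need 3.6ⁿ ≥ 999 ÷ (7/3980) = 3976020/7.
3.6¹⁰ ≈365616 falls short of 3976020/7 but 3.6¹¹ ≈1.31622e+06 reaches it, so n = 11.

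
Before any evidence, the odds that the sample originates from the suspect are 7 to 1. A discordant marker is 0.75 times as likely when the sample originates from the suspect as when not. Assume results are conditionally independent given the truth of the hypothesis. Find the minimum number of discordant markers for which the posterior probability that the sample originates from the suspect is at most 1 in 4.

Prior odds = 7.
Likelihood ratio per discordant marker = 0.75.
Target odds: 0.25 ÷ 0.75 = 1/3.
Require 0.75ⁿ ≤ 1/3 ÷ 7 = 1/21.
0.75¹⁰ = 59049/1048576 is still above 1/21 but 0.75¹¹ = 177147/4194304 is at or below it, so n = 11.

11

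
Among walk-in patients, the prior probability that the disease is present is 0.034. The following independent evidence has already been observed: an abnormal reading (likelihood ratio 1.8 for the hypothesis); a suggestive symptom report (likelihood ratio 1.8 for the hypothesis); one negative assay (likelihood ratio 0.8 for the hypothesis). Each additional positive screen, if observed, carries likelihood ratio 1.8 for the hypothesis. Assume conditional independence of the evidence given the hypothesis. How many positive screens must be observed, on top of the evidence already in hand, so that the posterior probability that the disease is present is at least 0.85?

Prior odds = 0.034/0.966 = 17/483.
Combined Bayes factor of the evidence already in hand = 1.8 × 1.8 × 0.8 = 2.592.
Odds after that evidence = (17/483) × 2.592 = 1836/20125.
Target odds = 0.85/0.15 = 17/3.
Need 1.8ⁿ ≥ 17/3 ÷ (1836/20125) = 20125/324.
1.8⁷ = 4782969/78125 falls short of 20125/324 but 1.8⁸ = 43046721/390625 reaches it, so n = 8.

8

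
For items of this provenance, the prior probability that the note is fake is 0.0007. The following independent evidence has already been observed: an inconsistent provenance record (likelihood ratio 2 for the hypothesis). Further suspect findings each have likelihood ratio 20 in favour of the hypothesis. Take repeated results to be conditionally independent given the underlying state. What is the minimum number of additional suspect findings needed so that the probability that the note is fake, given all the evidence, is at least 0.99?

4

Prior odds = 0.0007/0.9993 = 7/9993.
Bayes factor of the evidence already in hand = 2.
Odds after that evidence = (7/9993) × 2 = 14/9993.
Target odds = 0.99/0.01 = 99.
Need 20ⁿ ≥ 99 ÷ (14/9993) = 989307/14.
20³ = 8000 falls short of 989307/14 but 20⁴ = 160000 reaches it, so n = 4.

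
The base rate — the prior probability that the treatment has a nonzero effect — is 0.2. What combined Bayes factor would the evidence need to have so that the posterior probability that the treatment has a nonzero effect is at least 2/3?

8

Prior odds = 0.2/0.8 = 0.25.
Target odds = (2/3)/(1/3) = 2.
Required Bayes factor = 2 ÷ 0.25 = 8.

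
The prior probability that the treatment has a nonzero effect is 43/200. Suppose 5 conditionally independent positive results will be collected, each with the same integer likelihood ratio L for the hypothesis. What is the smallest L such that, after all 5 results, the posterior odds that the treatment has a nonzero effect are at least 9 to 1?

3

Prior odds = 0.215/0.785 = 43/157.
Target odds = 9.
Need L⁵ ≥ 9 ÷ (43/157) = 1413/43.
2⁵ = 32 < 1413/43 ≤ 243 = 3⁵, so L = 3.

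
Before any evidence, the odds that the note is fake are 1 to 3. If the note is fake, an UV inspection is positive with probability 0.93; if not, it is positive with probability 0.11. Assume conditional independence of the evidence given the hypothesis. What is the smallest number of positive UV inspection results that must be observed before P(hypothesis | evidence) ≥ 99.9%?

4

Prior odds = 1/3.
Likelihood ratio of a positive = 0.93/0.11 = 93/11.
Target odds: 0.999 ÷ 0.001 = 999.
Need (1/3) × (93/11)ⁿ ≥ 999, i.e. (93/11)ⁿ ≥ 2997.
(93/11)³ = 804357/1331 falls short of 2997 but (93/11)⁴ = 74805201/14641 reaches it, so n = 4.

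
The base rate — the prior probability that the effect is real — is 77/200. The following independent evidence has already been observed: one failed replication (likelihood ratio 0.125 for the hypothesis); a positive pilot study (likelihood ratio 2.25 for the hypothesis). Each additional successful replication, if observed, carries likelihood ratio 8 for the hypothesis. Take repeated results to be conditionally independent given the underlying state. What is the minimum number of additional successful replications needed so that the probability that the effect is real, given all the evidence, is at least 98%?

3

Prior odds = 0.385/0.615 = 77/123.
Combined Bayes factor of the evidence already in hand = 0.125 × 2.25 = 0.28125.
Odds after that evidence = (77/123) × 0.28125 = 231/1312.
Target odds = 0.98/0.02 = 49.
Need 8ⁿ ≥ 49 ÷ (231/1312) = 9184/33.
8² = 64 falls short of 9184/33 but 8³ = 512 reaches it, so n = 3.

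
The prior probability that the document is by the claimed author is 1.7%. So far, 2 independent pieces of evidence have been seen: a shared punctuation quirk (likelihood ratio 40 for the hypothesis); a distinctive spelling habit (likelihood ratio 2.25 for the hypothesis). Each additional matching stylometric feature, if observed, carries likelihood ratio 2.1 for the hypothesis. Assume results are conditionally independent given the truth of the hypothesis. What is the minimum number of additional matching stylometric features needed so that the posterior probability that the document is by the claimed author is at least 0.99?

Prior odds = 0.017/0.983 = 17/983.
Combined Bayes factor of the evidence already in hand = 40 × 2.25 = 90.
Odds after that evidence = (17/983) × 90 = 1530/983.
Target odds = 0.99/0.01 = 99.
Need 2.1ⁿ ≥ 99 ÷ (1530/983) = 10813/170.
2.1⁵ = 4084101/100000 falls short of 10813/170 but 2.1⁶ = 85766121/1000000 reaches it, so n = 6.

6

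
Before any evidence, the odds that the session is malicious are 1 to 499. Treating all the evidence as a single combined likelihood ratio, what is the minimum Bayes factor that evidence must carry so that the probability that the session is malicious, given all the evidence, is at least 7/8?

3493

Prior odds = 1/499.
Target odds = 0.875/0.125 = 7.
Required Bayes factor = 7 ÷ (1/499) = 3493.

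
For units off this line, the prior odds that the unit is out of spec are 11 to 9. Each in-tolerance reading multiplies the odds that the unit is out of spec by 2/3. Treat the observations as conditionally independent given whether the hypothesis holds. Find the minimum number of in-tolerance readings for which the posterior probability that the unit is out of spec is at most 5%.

8

Prior odds = 11/9.
Likelihood ratio per in-tolerance reading = 2/3.
Target posterior odds = 0.05/0.95 = 1/19.
Need (11/9) × (2/3)ⁿ ≤ 1/19, i.e. (2/3)ⁿ ≤ 9/209.
(2/3)⁷ = 128/2187 is still above 9/209 but (2/3)⁸ = 256/6561 is at or below it, so n = 8.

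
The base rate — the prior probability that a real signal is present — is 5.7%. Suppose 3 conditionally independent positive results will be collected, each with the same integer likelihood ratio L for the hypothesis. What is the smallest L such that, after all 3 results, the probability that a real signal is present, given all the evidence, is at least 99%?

12

Prior odds = 0.057/0.943 = 57/943.
Target odds = 0.99/0.01 = 99.
Need L³ ≥ 99 ÷ (57/943) = 31119/19.
11³ = 1331 < 31119/19 ≤ 1728 = 12³, so L = 12.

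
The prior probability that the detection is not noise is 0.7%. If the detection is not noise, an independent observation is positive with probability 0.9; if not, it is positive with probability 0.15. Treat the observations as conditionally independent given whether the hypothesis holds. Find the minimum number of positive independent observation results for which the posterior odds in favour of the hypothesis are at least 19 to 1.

5

Prior odds: 0.007 ÷ 0.993 = 7/993.
Likelihood ratio of a positive = 0.9/0.15 = 6.
Target odds = 19.
Require 6ⁿ ≥ 19 ÷ (7/993) = 18867/7.
6⁴ = 1296 falls short of 18867/7 but 6⁵ = 7776 reaches it, so n = 5.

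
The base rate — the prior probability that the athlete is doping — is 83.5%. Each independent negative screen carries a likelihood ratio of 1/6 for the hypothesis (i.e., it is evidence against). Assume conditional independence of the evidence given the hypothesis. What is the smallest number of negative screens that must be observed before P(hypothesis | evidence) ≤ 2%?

Prior odds: 0.835 ÷ 0.165 = 167/33.
Likelihood ratio per negative screen = 1/6.
Target posterior odds = 0.02/0.98 = 1/49.
Need (167/33) × (1/6)ⁿ ≤ 1/49, i.e. (1/6)ⁿ ≤ 33/8183.
(1/6)³ = 1/216 is still above 33/8183 but (1/6)⁴ = 1/1296 is at or below it, so n = 4.

4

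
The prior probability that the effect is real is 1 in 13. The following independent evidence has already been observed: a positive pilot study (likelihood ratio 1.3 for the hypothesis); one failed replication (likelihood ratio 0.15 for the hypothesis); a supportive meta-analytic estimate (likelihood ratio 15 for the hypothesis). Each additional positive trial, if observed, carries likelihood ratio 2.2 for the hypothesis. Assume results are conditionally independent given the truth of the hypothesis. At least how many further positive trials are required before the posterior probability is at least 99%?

Prior odds = (1/13)/(12/13) = 1/12.
Combined Bayes factor of the evidence already in hand = 1.3 × 0.15 × 15 = 2.925.
Odds after that evidence = (1/12) × 2.925 = 0.24375.
Target odds = 0.99/0.01 = 99.
Need 2.2ⁿ ≥ 99 ÷ 0.24375 = 5280/13.
2.2⁷ = 19487171/78125 falls short of 5280/13 but 2.2⁸ = 214358881/390625 reaches it, so n = 8.

8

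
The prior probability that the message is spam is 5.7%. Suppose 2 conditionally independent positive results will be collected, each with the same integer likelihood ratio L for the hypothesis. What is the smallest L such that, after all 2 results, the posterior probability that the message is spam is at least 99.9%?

Prior odds = 0.057/0.943 = 57/943.
Target odds = 0.999/0.001 = 999.
Need L² ≥ 999 ÷ (57/943) = 314019/19.
128² = 16384 < 314019/19 ≤ 16641 = 129², so L = 129.

129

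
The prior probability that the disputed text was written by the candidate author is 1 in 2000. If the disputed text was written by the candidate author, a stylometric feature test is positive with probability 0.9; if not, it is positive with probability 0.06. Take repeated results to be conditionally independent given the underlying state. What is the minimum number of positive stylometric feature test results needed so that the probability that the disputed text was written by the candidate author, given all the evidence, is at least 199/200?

5

Prior odds = 0.0005/0.9995 = 1/1999.
Likelihood ratio of a positive = 0.9/0.06 = 15.
Target posterior odds = 0.995/0.005 = 199.
Require 15ⁿ ≥ 199 ÷ (1/1999) = 397801.
15⁴ = 50625 falls short of 397801 but 15⁵ = 759375 reaches it, so n = 5.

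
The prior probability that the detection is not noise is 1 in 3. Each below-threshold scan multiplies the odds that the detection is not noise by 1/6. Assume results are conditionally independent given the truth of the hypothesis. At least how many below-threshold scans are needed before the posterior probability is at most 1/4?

1

Prior odds: (1/3) ÷ (2/3) = 0.5.
Likelihood ratio per below-threshold scan = 1/6.
Target posterior odds = 0.25/0.75 = 1/3.
Require (1/6)ⁿ ≤ 1/3 ÷ 0.5 = 2/3.
(1/6)¹ = 1/6, which is already at or below the required 2/3; so n = 1.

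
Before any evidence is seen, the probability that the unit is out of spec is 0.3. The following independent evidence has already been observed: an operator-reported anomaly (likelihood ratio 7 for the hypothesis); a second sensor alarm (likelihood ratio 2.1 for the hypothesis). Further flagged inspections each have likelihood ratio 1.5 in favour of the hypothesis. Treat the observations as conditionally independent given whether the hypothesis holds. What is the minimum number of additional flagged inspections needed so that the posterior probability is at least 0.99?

Prior odds = 0.3/0.7 = 3/7.
Combined Bayes factor of the evidence already in hand = 7 × 2.1 = 14.7.
Odds after that evidence = (3/7) × 14.7 = 6.3.
Target odds = 0.99/0.01 = 99.
Need 1.5ⁿ ≥ 99 ÷ 6.3 = 110/7.
1.5⁶ = 11.390625 falls short of 110/7 but 1.5⁷ = 17.0859375 reaches it, so n = 7.

7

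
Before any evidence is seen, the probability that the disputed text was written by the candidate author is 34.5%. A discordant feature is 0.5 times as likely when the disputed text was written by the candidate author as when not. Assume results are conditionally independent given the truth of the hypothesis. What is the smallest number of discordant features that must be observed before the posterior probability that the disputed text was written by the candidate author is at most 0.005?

Prior odds = 0.345/0.655 = 69/131.
Likelihood ratio per discordant feature = 0.5.
Target odds: 0.005 ÷ 0.995 = 1/199.
Require 0.5ⁿ ≤ 1/199 ÷ (69/131) = 131/13731.
0.5⁶ = 0.015625 is still above 131/13731 but 0.5⁷ = 0.0078125 is at or below it, so n = 7.

7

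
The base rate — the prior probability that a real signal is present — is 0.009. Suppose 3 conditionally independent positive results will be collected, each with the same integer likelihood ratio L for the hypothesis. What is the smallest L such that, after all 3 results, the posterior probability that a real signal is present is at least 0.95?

Prior odds = 0.009/0.991 = 9/991.
Target odds = 0.95/0.05 = 19.
Need L³ ≥ 19 ÷ (9/991) = 18829/9.
12³ = 1728 < 18829/9 ≤ 2197 = 13³, so L = 13.

13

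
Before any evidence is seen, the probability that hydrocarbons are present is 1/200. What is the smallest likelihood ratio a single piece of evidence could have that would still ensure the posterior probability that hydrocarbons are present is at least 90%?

Prior odds = 0.005/0.995 = 1/199.
Target odds = 0.9/0.1 = 9.
Required Bayes factor = 9 ÷ (1/199) = 1791.

1791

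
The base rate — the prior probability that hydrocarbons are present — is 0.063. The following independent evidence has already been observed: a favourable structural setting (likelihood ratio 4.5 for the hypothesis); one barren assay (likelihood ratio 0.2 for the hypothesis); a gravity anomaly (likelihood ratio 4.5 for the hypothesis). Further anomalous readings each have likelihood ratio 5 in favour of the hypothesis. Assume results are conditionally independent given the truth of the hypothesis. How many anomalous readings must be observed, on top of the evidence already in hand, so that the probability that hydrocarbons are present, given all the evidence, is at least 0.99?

4

Prior odds = 0.063/0.937 = 63/937.
Combined Bayes factor of the evidence already in hand = 4.5 × 0.2 × 4.5 = 4.05.
Odds after that evidence = (63/937) × 4.05 = 5103/18740.
Target odds = 0.99/0.01 = 99.
Need 5ⁿ ≥ 99 ÷ (5103/18740) = 206140/567.
5³ = 125 falls short of 206140/567 but 5⁴ = 625 reaches it, so n = 4.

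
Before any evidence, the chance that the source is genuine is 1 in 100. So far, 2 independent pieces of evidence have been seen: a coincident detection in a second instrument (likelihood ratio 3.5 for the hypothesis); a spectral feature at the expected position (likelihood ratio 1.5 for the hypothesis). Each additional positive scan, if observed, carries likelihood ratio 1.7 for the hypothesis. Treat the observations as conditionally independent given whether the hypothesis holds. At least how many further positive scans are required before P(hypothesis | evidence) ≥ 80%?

Prior odds = 0.01/0.99 = 1/99.
Combined Bayes factor of the evidence already in hand = 3.5 × 1.5 = 5.25.
Odds after that evidence = (1/99) × 5.25 = 7/132.
Target odds = 0.8/0.2 = 4.
Need 1.7ⁿ ≥ 4 ÷ (7/132) = 528/7.
1.7⁸ ≈69.7576 falls short of 528/7 but 1.7⁹ ≈118.588 reaches it, so n = 9.

9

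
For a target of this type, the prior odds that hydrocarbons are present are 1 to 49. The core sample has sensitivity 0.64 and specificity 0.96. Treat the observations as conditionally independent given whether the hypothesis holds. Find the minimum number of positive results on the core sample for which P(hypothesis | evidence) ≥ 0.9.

3

Prior odds = 1/49.
False-positive rate = 1 − 0.96 = 0.04; likelihood ratio of a positive = 0.64/0.04 = 16.
Target odds: 0.9 ÷ 0.1 = 9.
Need (1/49) × 16ⁿ ≥ 9, i.e. 16ⁿ ≥ 441.
16² = 256 falls short of 441 but 16³ = 4096 reaches it, so n = 3.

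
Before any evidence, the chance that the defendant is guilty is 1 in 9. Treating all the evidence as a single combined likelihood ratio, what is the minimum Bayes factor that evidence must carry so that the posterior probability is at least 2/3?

Prior odds = (1/9)/(8/9) = 0.125.
Target odds = (2/3)/(1/3) = 2.
Required Bayes factor = 2 ÷ 0.125 = 16.

16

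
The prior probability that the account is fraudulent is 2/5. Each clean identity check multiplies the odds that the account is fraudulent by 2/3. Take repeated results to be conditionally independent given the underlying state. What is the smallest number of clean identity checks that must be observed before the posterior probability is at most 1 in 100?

11

Prior odds: 0.4 ÷ 0.6 = 2/3.
Likelihood ratio per clean identity check = 2/3.
Target odds: 0.01 ÷ 0.99 = 1/99.
Need (2/3) × (2/3)ⁿ ≤ 1/99, i.e. (2/3)ⁿ ≤ 1/66.
(2/3)¹⁰ = 1024/59049 is still above 1/66 but (2/3)¹¹ = 2048/177147 is at or below it, so n = 11.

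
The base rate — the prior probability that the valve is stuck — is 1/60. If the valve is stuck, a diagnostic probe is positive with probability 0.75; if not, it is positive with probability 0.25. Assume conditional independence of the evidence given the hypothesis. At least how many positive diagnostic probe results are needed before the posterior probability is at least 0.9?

Prior odds = (1/60)/(59/60) = 1/59.
Likelihood ratio of a positive = 0.75/0.25 = 3.
Target odds: 0.9 ÷ 0.1 = 9.
Need (1/59) × 3ⁿ ≥ 9, i.e. 3ⁿ ≥ 531.
3⁵ = 243 falls short of 531 but 3⁶ = 729 reaches it, so n = 6.

6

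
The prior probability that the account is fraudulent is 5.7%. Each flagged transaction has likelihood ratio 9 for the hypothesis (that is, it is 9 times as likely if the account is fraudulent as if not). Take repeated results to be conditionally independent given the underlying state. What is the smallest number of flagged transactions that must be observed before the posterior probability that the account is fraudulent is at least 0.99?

Prior odds: 0.057 ÷ 0.943 = 57/943.
Likelihood ratio per flagged transaction = 9.
Target posterior odds = 0.99/0.01 = 99.
Need (57/943) × 9ⁿ ≥ 99, i.e. 9ⁿ ≥ 31119/19.
9³ = 729 falls short of 31119/19 but 9⁴ = 6561 reaches it, so n = 4.

4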